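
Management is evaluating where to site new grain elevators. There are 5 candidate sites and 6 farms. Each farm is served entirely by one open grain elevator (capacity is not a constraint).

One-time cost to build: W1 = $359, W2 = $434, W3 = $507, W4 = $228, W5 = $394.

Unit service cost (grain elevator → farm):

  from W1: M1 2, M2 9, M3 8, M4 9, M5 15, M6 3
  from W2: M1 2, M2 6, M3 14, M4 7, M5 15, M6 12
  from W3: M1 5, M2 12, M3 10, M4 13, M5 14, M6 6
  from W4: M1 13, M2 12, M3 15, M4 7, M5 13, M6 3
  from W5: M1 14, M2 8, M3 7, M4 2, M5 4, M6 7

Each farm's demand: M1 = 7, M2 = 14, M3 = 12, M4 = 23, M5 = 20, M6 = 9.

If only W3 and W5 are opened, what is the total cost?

Each farm is assigned to its cheapest site among the open ones.
{W3, W5}: M1→W3 5·7=35, M2→W5 8·14=112, M3→W5 7·12=84, M4→W5 2·23=46, M5→W5 4·20=80, M6→W3 6·9=54. Service 411; fixed 901; total 1312.

Total cost: 1312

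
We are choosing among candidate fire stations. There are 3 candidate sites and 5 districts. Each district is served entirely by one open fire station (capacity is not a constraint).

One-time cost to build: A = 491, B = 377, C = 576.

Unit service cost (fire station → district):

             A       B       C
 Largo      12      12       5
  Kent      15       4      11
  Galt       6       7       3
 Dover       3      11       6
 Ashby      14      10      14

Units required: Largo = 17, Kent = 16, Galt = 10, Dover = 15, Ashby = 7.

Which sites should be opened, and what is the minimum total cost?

Open B only; minimum total cost 950.

For any fixed open set, each district goes to its cheapest open site; total = fixed + service.
{B}: Largo→B 12·17=204, Kent→B 4·16=64, Galt→B 7·10=70, Dover→B 11·15=165, Ashby→B 10·7=70. Service 573; fixed 377; total 950.
{C}: Largo→C 5·17=85, Kent→C 11·16=176, Galt→C 3·10=30, Dover→C 6·15=90, Ashby→C 14·7=98. Service 479; fixed 576; total 1055.
{A}: Largo→A 12·17=204, Kent→A 15·16=240, Galt→A 6·10=60, Dover→A 3·15=45, Ashby→A 14·7=98. Service 647; fixed 491; total 1138.
{A, B, C}: Largo→C 5·17=85, Kent→B 4·16=64, Galt→C 3·10=30, Dover→A 3·15=45, Ashby→B 10·7=70. Service 294; fixed 1444; total 1738.
No other subset beats 950.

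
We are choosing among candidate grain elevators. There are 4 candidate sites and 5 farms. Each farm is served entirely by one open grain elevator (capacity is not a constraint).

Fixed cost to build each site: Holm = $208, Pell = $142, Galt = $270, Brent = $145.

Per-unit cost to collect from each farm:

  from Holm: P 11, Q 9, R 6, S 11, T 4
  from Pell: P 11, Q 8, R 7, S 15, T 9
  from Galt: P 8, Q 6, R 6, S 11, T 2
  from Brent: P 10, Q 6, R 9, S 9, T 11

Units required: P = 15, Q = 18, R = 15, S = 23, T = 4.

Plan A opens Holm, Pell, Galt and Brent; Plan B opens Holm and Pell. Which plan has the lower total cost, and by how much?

Plan B is cheaper by 280.

Plan A: {Holm, Pell, Galt, Brent}: P→Galt 8·15=120, Q→Galt 6·18=108, R→Holm 6·15=90, S→Brent 9·23=207, T→Galt 2·4=8. Service 533; fixed 765; total 1298.
Plan B: {Holm, Pell}: P→Holm 11·15=165, Q→Pell 8·18=144, R→Holm 6·15=90, S→Holm 11·23=253, T→Holm 4·4=16. Service 668; fixed 350; total 1018.
Difference: |1298 − 1018| = 280.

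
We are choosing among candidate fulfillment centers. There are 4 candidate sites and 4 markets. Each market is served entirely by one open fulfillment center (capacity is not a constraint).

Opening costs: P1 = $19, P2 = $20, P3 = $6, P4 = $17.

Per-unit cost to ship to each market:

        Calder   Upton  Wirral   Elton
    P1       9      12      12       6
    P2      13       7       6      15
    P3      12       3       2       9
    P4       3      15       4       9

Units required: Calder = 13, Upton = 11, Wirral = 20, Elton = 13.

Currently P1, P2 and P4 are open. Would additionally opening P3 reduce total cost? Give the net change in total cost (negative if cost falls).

Current service cost with {P1, P2, P4}: 274.
Adding P3: each market re-picks its cheapest; new service cost 190, saving 84.
Extra fixed cost: 6. Net change = 6 − 84 = -78.
(Totals: 330 → 252.)

Yes — net change −78 (cost falls by 78).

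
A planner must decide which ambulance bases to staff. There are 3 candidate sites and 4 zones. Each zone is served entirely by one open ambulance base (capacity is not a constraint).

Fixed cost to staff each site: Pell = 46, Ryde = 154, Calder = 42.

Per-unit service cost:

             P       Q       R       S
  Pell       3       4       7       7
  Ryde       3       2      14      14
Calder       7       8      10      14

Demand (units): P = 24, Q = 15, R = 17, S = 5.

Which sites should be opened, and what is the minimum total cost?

Open Pell only; minimum total cost 332.

For any fixed open set, each zone goes to its cheapest open site; total = fixed + service.
{Pell}: P→Pell 3·24=72, Q→Pell 4·15=60, R→Pell 7·17=119, S→Pell 7·5=35. Service 286; fixed 46; total 332.
{Pell, Calder}: service 286 + fixed 88 = 374
{Pell, Ryde}: service 256 + fixed 200 = 456
{Pell, Ryde, Calder}: service 256 + fixed 242 = 498
No other subset beats 332.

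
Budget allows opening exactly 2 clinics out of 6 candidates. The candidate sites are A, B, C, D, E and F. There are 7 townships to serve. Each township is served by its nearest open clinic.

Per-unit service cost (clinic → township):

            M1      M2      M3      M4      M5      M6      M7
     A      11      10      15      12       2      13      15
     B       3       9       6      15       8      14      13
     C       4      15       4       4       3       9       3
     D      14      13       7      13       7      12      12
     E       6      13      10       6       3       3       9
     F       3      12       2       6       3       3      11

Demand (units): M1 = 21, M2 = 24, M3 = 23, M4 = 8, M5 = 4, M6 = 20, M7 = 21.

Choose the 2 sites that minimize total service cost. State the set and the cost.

With exactly 2 open, each township uses its cheapest among the chosen.
{C, F}: M1→F 3·21=63, M2→F 12·24=288, M3→F 2·23=46, M4→C 4·8=32, M5→C 3·4=12, M6→F 3·20=60, M7→C 3·21=63. Service cost 564.
{C, E}: service cost 655
{B, C}: service cost 658
Among all 15 size-2 choices, {C, F} is lowest.

Choose C and F; total service cost 564.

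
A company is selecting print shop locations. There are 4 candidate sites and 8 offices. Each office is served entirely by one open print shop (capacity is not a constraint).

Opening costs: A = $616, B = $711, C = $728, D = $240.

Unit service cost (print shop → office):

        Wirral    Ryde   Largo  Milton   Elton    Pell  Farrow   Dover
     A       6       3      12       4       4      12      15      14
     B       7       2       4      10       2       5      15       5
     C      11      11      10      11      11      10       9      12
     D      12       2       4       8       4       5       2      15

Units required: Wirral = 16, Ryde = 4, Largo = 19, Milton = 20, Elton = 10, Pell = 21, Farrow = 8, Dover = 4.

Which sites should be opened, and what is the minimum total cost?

For any fixed open set, each office goes to its cheapest open site; total = fixed + service.
{D}: Wirral→D 12·16=192, Ryde→D 2·4=8, Largo→D 4·19=76, Milton→D 8·20=160, Elton→D 4·10=40, Pell→D 5·21=105, Farrow→D 2·8=16, Dover→D 15·4=60. Service 657; fixed 240; total 897.
{A, D}: Wirral→A 6·16=96, Ryde→D 2·4=8, Largo→D 4·19=76, Milton→A 4·20=80, Elton→A 4·10=40, Pell→D 5·21=105, Farrow→D 2·8=16, Dover→A 14·4=56. Service 477; fixed 856; total 1333.
{B}: service 661 + fixed 711 = 1372
{A, B, C, D}: service 421 + fixed 2295 = 2716
No other subset beats 897.

Open D only; minimum total cost 897.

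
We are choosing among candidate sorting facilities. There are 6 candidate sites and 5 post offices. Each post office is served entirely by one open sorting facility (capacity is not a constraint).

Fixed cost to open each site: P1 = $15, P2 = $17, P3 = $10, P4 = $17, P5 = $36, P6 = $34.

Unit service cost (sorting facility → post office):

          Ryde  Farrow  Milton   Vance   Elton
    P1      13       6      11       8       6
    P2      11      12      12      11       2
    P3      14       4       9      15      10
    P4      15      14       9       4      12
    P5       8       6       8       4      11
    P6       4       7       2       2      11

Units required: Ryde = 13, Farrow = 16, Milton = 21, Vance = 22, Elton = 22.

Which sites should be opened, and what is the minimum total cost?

For any fixed open set, each post office goes to its cheapest open site; total = fixed + service.
{P2, P3, P6}: Ryde→P6 4·13=52, Farrow→P3 4·16=64, Milton→P6 2·21=42, Vance→P6 2·22=44, Elton→P2 2·22=44. Service 246; fixed 61; total 307.
{P1, P2, P3, P6}: Ryde→P6 4·13=52, Farrow→P3 4·16=64, Milton→P6 2·21=42, Vance→P6 2·22=44, Elton→P2 2·22=44. Service 246; fixed 76; total 322.
{P2, P3, P4, P6}: service 246 + fixed 78 = 324
{P1, P2, P3, P4, P5, P6}: Ryde→P6 4·13=52, Farrow→P3 4·16=64, Milton→P6 2·21=42, Vance→P6 2·22=44, Elton→P2 2·22=44. Service 246; fixed 129; total 375.
No other subset beats 307.

Open P2, P3 and P6; minimum total cost 307.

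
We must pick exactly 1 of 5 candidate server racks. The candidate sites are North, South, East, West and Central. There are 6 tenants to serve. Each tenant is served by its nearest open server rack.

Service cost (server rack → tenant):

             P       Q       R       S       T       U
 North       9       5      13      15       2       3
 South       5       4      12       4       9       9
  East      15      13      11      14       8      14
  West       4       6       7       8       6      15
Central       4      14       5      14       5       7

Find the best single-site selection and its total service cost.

Choose South only; total service cost 43.

With exactly 1 open, each tenant uses its cheapest among the chosen.
{South}: P→South 5, Q→South 4, R→South 12, S→South 4, T→South 9, U→South 9. Service cost 43.
{West}: service cost 46
{North}: service cost 47
Among all 5 size-1 choices, {South} is lowest.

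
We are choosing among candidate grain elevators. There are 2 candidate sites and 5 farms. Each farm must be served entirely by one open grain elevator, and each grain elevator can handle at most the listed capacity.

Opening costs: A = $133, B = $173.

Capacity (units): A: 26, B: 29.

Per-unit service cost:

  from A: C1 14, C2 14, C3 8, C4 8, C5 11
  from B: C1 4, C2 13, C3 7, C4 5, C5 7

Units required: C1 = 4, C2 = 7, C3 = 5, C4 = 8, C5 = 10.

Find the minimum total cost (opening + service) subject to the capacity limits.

Minimum total cost: 563

Open {A, B}: C1→B 4·4=16, C2→B 13·7=91, C3→A 8·5=40, C4→B 5·8=40, C5→B 7·10=70.
Loads: A carries 5/26, B carries 29/29. Service 257; fixed 306; total 563.
Next best feasible plan costs 565.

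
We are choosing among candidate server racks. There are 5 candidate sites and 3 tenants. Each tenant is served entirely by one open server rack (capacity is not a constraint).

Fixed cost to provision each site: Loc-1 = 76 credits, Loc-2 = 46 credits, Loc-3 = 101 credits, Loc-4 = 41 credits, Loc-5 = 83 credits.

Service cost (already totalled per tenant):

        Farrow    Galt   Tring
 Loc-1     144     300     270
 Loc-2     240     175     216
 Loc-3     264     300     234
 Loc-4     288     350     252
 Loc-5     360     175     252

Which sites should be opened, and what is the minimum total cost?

For any fixed open set, each tenant goes to its cheapest open site; total = fixed + service.
{Loc-1, Loc-2}: Farrow→Loc-1 144, Galt→Loc-2 175, Tring→Loc-2 216. Service 535; fixed 122; total 657.
{Loc-2}: service 631 + fixed 46 = 677
{Loc-1, Loc-2, Loc-4}: Farrow→Loc-1 144, Galt→Loc-2 175, Tring→Loc-2 216. Service 535; fixed 163; total 698.
{Loc-1, Loc-2, Loc-3, Loc-4, Loc-5}: service 535 + fixed 347 = 882
No other subset beats 657.

Open Loc-1 and Loc-2; minimum total cost 657.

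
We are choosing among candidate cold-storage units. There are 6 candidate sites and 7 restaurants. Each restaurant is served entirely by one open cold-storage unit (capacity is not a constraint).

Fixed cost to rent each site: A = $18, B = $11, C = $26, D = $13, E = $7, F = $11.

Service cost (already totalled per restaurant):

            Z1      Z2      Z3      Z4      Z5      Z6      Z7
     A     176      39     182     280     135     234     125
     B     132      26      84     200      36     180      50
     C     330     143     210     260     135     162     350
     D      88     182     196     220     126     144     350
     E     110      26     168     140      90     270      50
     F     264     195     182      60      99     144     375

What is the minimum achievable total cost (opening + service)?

For any fixed open set, each restaurant goes to its cheapest open site; total = fixed + service.
{B, D, F}: Z1→D 88, Z2→B 26, Z3→B 84, Z4→F 60, Z5→B 36, Z6→D 144, Z7→B 50. Service 488; fixed 35; total 523.
{B, D, E, F}: Z1→D 88, Z2→B 26, Z3→B 84, Z4→F 60, Z5→B 36, Z6→D 144, Z7→B 50. Service 488; fixed 42; total 530.
{B, E, F}: service 510 + fixed 29 = 539
{A, B, C, D, E, F}: Z1→D 88, Z2→B 26, Z3→B 84, Z4→F 60, Z5→B 36, Z6→D 144, Z7→B 50. Service 488; fixed 86; total 574.
No other subset beats 523.

Minimum total cost: 523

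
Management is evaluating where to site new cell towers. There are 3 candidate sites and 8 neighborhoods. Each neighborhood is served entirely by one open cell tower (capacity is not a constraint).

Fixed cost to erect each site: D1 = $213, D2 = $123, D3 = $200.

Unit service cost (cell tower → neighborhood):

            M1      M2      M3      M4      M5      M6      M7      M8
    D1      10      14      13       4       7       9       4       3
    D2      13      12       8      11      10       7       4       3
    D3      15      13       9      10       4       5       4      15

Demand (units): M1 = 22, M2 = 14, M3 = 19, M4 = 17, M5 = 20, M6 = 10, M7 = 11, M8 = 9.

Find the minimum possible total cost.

For any fixed open set, each neighborhood goes to its cheapest open site; total = fixed + service.
{D1, D2}: M1→D1 10·22=220, M2→D2 12·14=168, M3→D2 8·19=152, M4→D1 4·17=68, M5→D1 7·20=140, M6→D2 7·10=70, M7→D1 4·11=44, M8→D1 3·9=27. Service 889; fixed 336; total 1225.
{D1}: M1→D1 10·22=220, M2→D1 14·14=196, M3→D1 13·19=247, M4→D1 4·17=68, M5→D1 7·20=140, M6→D1 9·10=90, M7→D1 4·11=44, M8→D1 3·9=27. Service 1032; fixed 213; total 1245.
{D1, D3}: service 842 + fixed 413 = 1255
{D1, D2, D3}: service 809 + fixed 536 = 1345
(All 7 nonempty subsets were checked; D1 and D2 is lowest.)

Minimum total cost: 1225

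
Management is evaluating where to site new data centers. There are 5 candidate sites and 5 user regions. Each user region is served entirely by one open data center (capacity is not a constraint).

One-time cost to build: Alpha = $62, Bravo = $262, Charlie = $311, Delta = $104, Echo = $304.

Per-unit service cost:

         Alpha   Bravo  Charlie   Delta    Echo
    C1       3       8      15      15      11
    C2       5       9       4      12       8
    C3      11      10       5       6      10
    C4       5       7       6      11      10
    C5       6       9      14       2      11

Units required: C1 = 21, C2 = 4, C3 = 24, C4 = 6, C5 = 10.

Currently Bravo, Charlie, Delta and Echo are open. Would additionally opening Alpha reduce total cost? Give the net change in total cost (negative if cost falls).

Current service cost with {Bravo, Charlie, Delta, Echo}: 360.
Adding Alpha: each user region re-picks its cheapest; new service cost 249, saving 111.
Extra fixed cost: 62. Net change = 62 − 111 = -49.
(Totals: 1341 → 1292.)

Yes — net change −49 (cost falls by 49).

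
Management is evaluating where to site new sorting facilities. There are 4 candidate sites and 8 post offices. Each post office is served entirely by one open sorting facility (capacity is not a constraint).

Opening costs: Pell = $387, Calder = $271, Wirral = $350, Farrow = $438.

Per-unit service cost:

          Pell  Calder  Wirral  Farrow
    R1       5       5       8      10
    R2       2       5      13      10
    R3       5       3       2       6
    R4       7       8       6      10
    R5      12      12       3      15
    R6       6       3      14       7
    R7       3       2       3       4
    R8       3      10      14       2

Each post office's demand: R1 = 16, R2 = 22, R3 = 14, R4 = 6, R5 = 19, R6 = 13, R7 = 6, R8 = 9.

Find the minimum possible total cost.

Minimum total cost: 920

For any fixed open set, each post office goes to its cheapest open site; total = fixed + service.
{Calder}: R1→Calder 5·16=80, R2→Calder 5·22=110, R3→Calder 3·14=42, R4→Calder 8·6=48, R5→Calder 12·19=228, R6→Calder 3·13=39, R7→Calder 2·6=12, R8→Calder 10·9=90. Service 649; fixed 271; total 920.
{Pell}: R1→Pell 5·16=80, R2→Pell 2·22=44, R3→Pell 5·14=70, R4→Pell 7·6=42, R5→Pell 12·19=228, R6→Pell 6·13=78, R7→Pell 3·6=18, R8→Pell 3·9=27. Service 587; fixed 387; total 974.
{Calder, Wirral}: R1→Calder 5·16=80, R2→Calder 5·22=110, R3→Wirral 2·14=28, R4→Wirral 6·6=36, R5→Wirral 3·19=57, R6→Calder 3·13=39, R7→Calder 2·6=12, R8→Calder 10·9=90. Service 452; fixed 621; total 1073.
{Pell, Calder, Wirral, Farrow}: service 314 + fixed 1446 = 1760
No other subset beats 920.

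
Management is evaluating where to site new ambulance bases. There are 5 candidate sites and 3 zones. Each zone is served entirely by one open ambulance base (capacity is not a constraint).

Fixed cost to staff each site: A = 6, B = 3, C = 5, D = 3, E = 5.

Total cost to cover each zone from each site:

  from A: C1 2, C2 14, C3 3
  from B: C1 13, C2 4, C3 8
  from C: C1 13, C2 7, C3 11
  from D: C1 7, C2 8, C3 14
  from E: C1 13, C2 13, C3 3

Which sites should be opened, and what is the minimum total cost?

For any fixed open set, each zone goes to its cheapest open site; total = fixed + service.
{A, B}: C1→A 2, C2→B 4, C3→A 3. Service 9; fixed 9; total 18.
{A, B, D}: C1→A 2, C2→B 4, C3→A 3. Service 9; fixed 12; total 21.
{A, D}: C1→A 2, C2→D 8, C3→A 3. Service 13; fixed 9; total 22.
{A, B, C, D, E}: service 9 + fixed 22 = 31
No other subset beats 18.

Open A and B; minimum total cost 18.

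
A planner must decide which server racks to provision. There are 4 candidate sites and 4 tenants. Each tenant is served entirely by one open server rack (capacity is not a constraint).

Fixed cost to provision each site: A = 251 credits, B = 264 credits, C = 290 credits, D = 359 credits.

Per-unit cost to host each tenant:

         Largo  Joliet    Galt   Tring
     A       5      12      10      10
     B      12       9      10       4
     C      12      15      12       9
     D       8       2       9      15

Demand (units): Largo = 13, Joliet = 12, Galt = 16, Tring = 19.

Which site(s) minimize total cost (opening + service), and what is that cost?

Open B only; minimum total cost 764.

For any fixed open set, each tenant goes to its cheapest open site; total = fixed + service.
{B}: Largo→B 12·13=156, Joliet→B 9·12=108, Galt→B 10·16=160, Tring→B 4·19=76. Service 500; fixed 264; total 764.
{A}: service 559 + fixed 251 = 810
{D}: service 557 + fixed 359 = 916
{A, B, C, D}: service 309 + fixed 1164 = 1473
No other subset beats 764.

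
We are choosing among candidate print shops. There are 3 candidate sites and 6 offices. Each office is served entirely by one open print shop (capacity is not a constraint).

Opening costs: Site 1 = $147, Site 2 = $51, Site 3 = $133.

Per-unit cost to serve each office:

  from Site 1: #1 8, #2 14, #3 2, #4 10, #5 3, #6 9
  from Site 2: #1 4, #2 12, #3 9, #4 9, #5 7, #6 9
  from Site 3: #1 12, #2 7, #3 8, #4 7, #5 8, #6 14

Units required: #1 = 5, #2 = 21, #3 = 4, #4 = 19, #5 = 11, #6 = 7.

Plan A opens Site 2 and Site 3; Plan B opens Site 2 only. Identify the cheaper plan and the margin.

Plan A: {Site 2, Site 3}: #1→Site 2 4·5=20, #2→Site 3 7·21=147, #3→Site 3 8·4=32, #4→Site 3 7·19=133, #5→Site 2 7·11=77, #6→Site 2 9·7=63. Service 472; fixed 184; total 656.
Plan B: {Site 2}: #1→Site 2 4·5=20, #2→Site 2 12·21=252, #3→Site 2 9·4=36, #4→Site 2 9·19=171, #5→Site 2 7·11=77, #6→Site 2 9·7=63. Service 619; fixed 51; total 670.
Difference: |656 − 670| = 14.

Plan A is cheaper by 14.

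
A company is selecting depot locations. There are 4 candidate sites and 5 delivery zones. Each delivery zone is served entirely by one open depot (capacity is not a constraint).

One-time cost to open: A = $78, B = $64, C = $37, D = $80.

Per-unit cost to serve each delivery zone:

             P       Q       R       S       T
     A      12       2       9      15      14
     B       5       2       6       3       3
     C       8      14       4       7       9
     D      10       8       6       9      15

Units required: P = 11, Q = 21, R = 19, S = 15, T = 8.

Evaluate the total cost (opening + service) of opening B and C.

Total cost: 343

Each delivery zone is assigned to its cheapest site among the open ones.
{B, C}: P→B 5·11=55, Q→B 2·21=42, R→C 4·19=76, S→B 3·15=45, T→B 3·8=24. Service 242; fixed 101; total 343.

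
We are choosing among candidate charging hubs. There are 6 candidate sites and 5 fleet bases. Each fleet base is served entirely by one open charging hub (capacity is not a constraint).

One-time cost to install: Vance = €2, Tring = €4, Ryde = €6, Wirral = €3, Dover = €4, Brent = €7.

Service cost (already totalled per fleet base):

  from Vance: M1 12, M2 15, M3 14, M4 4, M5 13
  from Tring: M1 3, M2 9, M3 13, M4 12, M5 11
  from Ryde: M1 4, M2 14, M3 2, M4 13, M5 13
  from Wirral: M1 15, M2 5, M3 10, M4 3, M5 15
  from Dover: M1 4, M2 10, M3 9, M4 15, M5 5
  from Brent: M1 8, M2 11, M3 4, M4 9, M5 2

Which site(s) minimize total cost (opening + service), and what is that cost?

Open Tring, Wirral and Brent; minimum total cost 31.

For any fixed open set, each fleet base goes to its cheapest open site; total = fixed + service.
{Tring, Wirral, Brent}: M1→Tring 3, M2→Wirral 5, M3→Brent 4, M4→Wirral 3, M5→Brent 2. Service 17; fixed 14; total 31.
{Ryde, Wirral, Dover}: service 19 + fixed 13 = 32
{Ryde, Wirral, Brent}: service 16 + fixed 16 = 32
{Vance, Tring, Ryde, Wirral, Dover, Brent}: service 15 + fixed 26 = 41
No other subset beats 31.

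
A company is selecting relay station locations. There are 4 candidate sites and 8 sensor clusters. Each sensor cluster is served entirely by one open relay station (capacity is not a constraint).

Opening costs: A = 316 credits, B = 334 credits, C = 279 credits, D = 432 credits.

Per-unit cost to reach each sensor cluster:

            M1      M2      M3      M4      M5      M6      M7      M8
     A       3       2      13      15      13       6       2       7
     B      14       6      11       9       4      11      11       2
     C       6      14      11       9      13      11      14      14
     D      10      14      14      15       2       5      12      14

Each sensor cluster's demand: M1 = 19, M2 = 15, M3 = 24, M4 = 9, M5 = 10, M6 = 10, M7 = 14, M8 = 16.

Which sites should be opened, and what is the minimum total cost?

For any fixed open set, each sensor cluster goes to its cheapest open site; total = fixed + service.
{A}: M1→A 3·19=57, M2→A 2·15=30, M3→A 13·24=312, M4→A 15·9=135, M5→A 13·10=130, M6→A 6·10=60, M7→A 2·14=28, M8→A 7·16=112. Service 864; fixed 316; total 1180.
{A, B}: service 592 + fixed 650 = 1242
{A, C}: M1→A 3·19=57, M2→A 2·15=30, M3→C 11·24=264, M4→C 9·9=81, M5→A 13·10=130, M6→A 6·10=60, M7→A 2·14=28, M8→A 7·16=112. Service 762; fixed 595; total 1357.
{A, B, C, D}: service 562 + fixed 1361 = 1923
No other subset beats 1180.

Open A only; minimum total cost 1180.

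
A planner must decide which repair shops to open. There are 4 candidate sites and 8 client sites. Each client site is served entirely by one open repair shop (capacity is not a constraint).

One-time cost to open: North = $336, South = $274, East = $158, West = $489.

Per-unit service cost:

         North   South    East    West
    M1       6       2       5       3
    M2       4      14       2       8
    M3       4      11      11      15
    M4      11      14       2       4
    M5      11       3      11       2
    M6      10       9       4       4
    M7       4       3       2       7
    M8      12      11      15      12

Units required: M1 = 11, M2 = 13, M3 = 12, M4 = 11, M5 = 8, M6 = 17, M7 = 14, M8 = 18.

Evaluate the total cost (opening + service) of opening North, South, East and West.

Total cost: 1685

Each client site is assigned to its cheapest site among the open ones.
{North, South, East, West}: M1→South 2·11=22, M2→East 2·13=26, M3→North 4·12=48, M4→East 2·11=22, M5→West 2·8=16, M6→East 4·17=68, M7→East 2·14=28, M8→South 11·18=198. Service 428; fixed 1257; total 1685.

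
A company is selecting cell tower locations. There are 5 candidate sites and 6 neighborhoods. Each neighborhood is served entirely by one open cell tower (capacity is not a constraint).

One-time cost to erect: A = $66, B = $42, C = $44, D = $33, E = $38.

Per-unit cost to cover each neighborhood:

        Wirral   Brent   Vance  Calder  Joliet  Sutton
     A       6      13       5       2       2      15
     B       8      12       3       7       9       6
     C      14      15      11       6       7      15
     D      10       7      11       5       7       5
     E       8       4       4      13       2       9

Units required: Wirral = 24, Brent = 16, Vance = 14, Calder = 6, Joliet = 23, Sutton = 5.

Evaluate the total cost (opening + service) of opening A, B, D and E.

Total cost: 512

Each neighborhood is assigned to its cheapest site among the open ones.
{A, B, D, E}: Wirral→A 6·24=144, Brent→E 4·16=64, Vance→B 3·14=42, Calder→A 2·6=12, Joliet→A 2·23=46, Sutton→D 5·5=25. Service 333; fixed 179; total 512.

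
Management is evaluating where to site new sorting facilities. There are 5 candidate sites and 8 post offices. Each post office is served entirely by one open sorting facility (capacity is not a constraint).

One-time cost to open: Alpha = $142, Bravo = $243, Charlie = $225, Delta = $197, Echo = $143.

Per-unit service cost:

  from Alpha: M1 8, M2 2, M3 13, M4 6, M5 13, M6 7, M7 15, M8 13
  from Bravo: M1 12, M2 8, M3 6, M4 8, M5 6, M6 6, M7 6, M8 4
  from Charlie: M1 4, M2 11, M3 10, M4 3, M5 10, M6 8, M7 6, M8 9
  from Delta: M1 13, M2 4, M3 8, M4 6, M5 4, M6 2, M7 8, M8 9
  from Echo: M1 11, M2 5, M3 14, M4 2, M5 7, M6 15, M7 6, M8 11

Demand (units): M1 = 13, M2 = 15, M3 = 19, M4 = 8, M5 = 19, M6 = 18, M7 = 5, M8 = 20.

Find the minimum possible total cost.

Minimum total cost: 958

For any fixed open set, each post office goes to its cheapest open site; total = fixed + service.
{Delta}: M1→Delta 13·13=169, M2→Delta 4·15=60, M3→Delta 8·19=152, M4→Delta 6·8=48, M5→Delta 4·19=76, M6→Delta 2·18=36, M7→Delta 8·5=40, M8→Delta 9·20=180. Service 761; fixed 197; total 958.
{Alpha, Delta}: M1→Alpha 8·13=104, M2→Alpha 2·15=30, M3→Delta 8·19=152, M4→Alpha 6·8=48, M5→Delta 4·19=76, M6→Delta 2·18=36, M7→Delta 8·5=40, M8→Delta 9·20=180. Service 666; fixed 339; total 1005.
{Alpha, Bravo}: M1→Alpha 8·13=104, M2→Alpha 2·15=30, M3→Bravo 6·19=114, M4→Alpha 6·8=48, M5→Bravo 6·19=114, M6→Bravo 6·18=108, M7→Bravo 6·5=30, M8→Bravo 4·20=80. Service 628; fixed 385; total 1013.
{Alpha, Bravo, Charlie, Delta, Echo}: M1→Charlie 4·13=52, M2→Alpha 2·15=30, M3→Bravo 6·19=114, M4→Echo 2·8=16, M5→Delta 4·19=76, M6→Delta 2·18=36, M7→Bravo 6·5=30, M8→Bravo 4·20=80. Service 434; fixed 950; total 1384.
No other subset beats 958.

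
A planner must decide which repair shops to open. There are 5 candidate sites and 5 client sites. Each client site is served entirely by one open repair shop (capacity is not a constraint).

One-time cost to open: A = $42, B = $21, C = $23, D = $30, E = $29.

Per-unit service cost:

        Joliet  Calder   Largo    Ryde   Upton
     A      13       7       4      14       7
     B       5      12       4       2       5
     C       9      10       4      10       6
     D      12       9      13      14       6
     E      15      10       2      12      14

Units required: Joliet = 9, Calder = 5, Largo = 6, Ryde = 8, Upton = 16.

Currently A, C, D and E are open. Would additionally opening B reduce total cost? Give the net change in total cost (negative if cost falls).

Yes — net change −95 (cost falls by 95).

Current service cost with {A, C, D, E}: 304.
Adding B: each client site re-picks its cheapest; new service cost 188, saving 116.
Extra fixed cost: 21. Net change = 21 − 116 = -95.
(Totals: 428 → 333.)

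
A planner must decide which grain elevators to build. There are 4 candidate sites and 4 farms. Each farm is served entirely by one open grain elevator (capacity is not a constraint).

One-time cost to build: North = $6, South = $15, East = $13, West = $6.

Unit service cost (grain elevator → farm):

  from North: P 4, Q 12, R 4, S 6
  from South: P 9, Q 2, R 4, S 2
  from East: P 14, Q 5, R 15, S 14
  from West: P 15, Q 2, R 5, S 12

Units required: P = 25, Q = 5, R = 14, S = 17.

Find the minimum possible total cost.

Minimum total cost: 221

For any fixed open set, each farm goes to its cheapest open site; total = fixed + service.
{North, South}: P→North 4·25=100, Q→South 2·5=10, R→North 4·14=56, S→South 2·17=34. Service 200; fixed 21; total 221.
{North, South, West}: P→North 4·25=100, Q→South 2·5=10, R→North 4·14=56, S→South 2·17=34. Service 200; fixed 27; total 227.
{North, South, East}: P→North 4·25=100, Q→South 2·5=10, R→North 4·14=56, S→South 2·17=34. Service 200; fixed 34; total 234.
{North, South, East, West}: P→North 4·25=100, Q→South 2·5=10, R→North 4·14=56, S→South 2·17=34. Service 200; fixed 40; total 240.
(All 15 nonempty subsets were checked; North and South is lowest.)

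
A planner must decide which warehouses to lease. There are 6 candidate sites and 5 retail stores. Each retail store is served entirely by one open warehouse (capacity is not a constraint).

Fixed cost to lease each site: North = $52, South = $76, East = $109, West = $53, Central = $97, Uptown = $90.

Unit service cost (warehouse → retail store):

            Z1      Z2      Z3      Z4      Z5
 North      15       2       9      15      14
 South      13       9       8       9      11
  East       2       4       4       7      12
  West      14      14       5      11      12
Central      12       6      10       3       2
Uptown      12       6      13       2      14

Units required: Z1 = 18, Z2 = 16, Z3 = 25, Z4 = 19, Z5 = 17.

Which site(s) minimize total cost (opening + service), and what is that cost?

Open East and Central; minimum total cost 497.

For any fixed open set, each retail store goes to its cheapest open site; total = fixed + service.
{East, Central}: Z1→East 2·18=36, Z2→East 4·16=64, Z3→East 4·25=100, Z4→Central 3·19=57, Z5→Central 2·17=34. Service 291; fixed 206; total 497.
{North, East, Central}: Z1→East 2·18=36, Z2→North 2·16=32, Z3→East 4·25=100, Z4→Central 3·19=57, Z5→Central 2·17=34. Service 259; fixed 258; total 517.
{East, West, Central}: service 291 + fixed 259 = 550
{North, South, East, West, Central, Uptown}: Z1→East 2·18=36, Z2→North 2·16=32, Z3→East 4·25=100, Z4→Uptown 2·19=38, Z5→Central 2·17=34. Service 240; fixed 477; total 717.
No other subset beats 497.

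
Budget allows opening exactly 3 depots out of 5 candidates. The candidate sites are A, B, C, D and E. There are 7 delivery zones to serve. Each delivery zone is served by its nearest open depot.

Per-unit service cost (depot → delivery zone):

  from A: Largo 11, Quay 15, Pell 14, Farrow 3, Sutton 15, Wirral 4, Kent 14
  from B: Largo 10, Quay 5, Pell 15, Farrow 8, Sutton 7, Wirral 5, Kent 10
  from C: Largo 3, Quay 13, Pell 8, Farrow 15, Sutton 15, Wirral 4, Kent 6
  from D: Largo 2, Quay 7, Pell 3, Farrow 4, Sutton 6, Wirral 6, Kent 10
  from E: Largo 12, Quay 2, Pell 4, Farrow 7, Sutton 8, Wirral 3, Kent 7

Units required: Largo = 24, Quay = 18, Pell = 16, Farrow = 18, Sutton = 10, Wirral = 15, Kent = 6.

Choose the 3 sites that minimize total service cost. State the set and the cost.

With exactly 3 open, each delivery zone uses its cheapest among the chosen.
{A, D, E}: Largo→D 2·24=48, Quay→E 2·18=36, Pell→D 3·16=48, Farrow→A 3·18=54, Sutton→D 6·10=60, Wirral→E 3·15=45, Kent→E 7·6=42. Service cost 333.
{C, D, E}: service cost 345
{B, D, E}: service cost 351
Among all 10 size-3 choices, {A, D, E} is lowest.

Choose A, D and E; total service cost 333.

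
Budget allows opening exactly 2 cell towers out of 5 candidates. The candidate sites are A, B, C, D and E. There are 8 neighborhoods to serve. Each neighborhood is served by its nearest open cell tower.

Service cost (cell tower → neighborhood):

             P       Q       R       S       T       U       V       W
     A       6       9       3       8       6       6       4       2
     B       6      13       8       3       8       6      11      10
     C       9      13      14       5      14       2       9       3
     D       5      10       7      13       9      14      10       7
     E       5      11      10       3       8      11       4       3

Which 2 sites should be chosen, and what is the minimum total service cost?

With exactly 2 open, each neighborhood uses its cheapest among the chosen.
{A, C}: P→A 6, Q→A 9, R→A 3, S→C 5, T→A 6, U→C 2, V→A 4, W→A 2. Service cost 37.
{A, E}: service cost 38
{A, B}: service cost 39
Among all 10 size-2 choices, {A, C} is lowest.

Choose A and C; total service cost 37.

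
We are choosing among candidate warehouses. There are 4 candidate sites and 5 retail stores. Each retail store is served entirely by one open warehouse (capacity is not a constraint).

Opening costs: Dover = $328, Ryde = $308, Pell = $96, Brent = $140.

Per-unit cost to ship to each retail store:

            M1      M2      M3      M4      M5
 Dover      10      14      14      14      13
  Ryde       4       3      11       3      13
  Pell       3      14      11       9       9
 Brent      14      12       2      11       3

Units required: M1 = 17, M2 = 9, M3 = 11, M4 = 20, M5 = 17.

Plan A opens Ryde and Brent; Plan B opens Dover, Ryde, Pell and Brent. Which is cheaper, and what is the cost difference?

Plan A is cheaper by 407.

Plan A: {Ryde, Brent}: M1→Ryde 4·17=68, M2→Ryde 3·9=27, M3→Brent 2·11=22, M4→Ryde 3·20=60, M5→Brent 3·17=51. Service 228; fixed 448; total 676.
Plan B: {Dover, Ryde, Pell, Brent}: M1→Pell 3·17=51, M2→Ryde 3·9=27, M3→Brent 2·11=22, M4→Ryde 3·20=60, M5→Brent 3·17=51. Service 211; fixed 872; total 1083.
Difference: |676 − 1083| = 407.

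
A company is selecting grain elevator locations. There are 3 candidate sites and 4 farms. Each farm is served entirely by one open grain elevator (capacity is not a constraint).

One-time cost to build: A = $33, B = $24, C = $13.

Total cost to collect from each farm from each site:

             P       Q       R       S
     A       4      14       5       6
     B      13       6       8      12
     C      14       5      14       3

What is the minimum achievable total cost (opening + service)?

For any fixed open set, each farm goes to its cheapest open site; total = fixed + service.
{C}: P→C 14, Q→C 5, R→C 14, S→C 3. Service 36; fixed 13; total 49.
{A}: service 29 + fixed 33 = 62
{A, C}: service 17 + fixed 46 = 63
{A, B, C}: service 17 + fixed 70 = 87
No other subset beats 49.

Minimum total cost: 49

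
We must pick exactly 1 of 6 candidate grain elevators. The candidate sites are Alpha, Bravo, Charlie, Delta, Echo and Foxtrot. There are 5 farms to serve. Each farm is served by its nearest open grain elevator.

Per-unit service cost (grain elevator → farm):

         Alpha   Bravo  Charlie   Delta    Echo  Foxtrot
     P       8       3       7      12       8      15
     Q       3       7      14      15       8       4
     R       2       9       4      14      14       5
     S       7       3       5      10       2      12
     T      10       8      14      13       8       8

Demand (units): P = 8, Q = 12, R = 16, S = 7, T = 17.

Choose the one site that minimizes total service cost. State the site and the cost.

With exactly 1 open, each farm uses its cheapest among the chosen.
{Alpha}: P→Alpha 8·8=64, Q→Alpha 3·12=36, R→Alpha 2·16=32, S→Alpha 7·7=49, T→Alpha 10·17=170. Service cost 351.
{Bravo}: service cost 409
{Foxtrot}: service cost 468
Among all 6 size-1 choices, {Alpha} is lowest.

Choose Alpha only; total service cost 351.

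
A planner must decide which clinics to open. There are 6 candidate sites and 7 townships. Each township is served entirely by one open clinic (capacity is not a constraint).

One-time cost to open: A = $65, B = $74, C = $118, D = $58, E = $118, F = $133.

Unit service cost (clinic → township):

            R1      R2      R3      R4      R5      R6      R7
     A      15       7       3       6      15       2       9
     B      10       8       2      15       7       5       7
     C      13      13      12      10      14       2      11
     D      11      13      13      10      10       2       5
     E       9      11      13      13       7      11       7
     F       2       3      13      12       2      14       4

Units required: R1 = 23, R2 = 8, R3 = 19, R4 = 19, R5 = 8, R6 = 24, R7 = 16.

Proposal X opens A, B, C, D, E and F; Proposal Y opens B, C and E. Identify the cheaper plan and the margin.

Proposal X: {A, B, C, D, E, F}: R1→F 2·23=46, R2→F 3·8=24, R3→B 2·19=38, R4→A 6·19=114, R5→F 2·8=16, R6→A 2·24=48, R7→F 4·16=64. Service 350; fixed 566; total 916.
Proposal Y: {B, C, E}: R1→E 9·23=207, R2→B 8·8=64, R3→B 2·19=38, R4→C 10·19=190, R5→B 7·8=56, R6→C 2·24=48, R7→B 7·16=112. Service 715; fixed 310; total 1025.
Difference: |916 − 1025| = 109.

Proposal X is cheaper by 109.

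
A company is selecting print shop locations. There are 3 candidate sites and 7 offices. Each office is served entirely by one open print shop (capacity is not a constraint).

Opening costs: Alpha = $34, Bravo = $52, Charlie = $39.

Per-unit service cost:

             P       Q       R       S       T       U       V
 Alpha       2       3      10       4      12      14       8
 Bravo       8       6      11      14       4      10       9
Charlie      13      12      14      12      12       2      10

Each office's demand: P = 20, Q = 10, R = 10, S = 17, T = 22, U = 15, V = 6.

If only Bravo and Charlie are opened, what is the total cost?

Total cost: 797

Each office is assigned to its cheapest site among the open ones.
{Bravo, Charlie}: P→Bravo 8·20=160, Q→Bravo 6·10=60, R→Bravo 11·10=110, S→Charlie 12·17=204, T→Bravo 4·22=88, U→Charlie 2·15=30, V→Bravo 9·6=54. Service 706; fixed 91; total 797.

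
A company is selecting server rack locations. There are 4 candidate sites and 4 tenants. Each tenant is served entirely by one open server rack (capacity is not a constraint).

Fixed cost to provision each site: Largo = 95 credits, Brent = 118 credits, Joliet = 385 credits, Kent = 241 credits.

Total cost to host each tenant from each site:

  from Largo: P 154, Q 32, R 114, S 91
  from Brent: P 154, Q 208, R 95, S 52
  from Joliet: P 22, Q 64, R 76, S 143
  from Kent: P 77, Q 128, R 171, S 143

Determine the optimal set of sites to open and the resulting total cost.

Open Largo only; minimum total cost 486.

For any fixed open set, each tenant goes to its cheapest open site; total = fixed + service.
{Largo}: P→Largo 154, Q→Largo 32, R→Largo 114, S→Largo 91. Service 391; fixed 95; total 486.
{Largo, Brent}: service 333 + fixed 213 = 546
{Brent}: P→Brent 154, Q→Brent 208, R→Brent 95, S→Brent 52. Service 509; fixed 118; total 627.
{Largo, Brent, Joliet, Kent}: service 182 + fixed 839 = 1021
No other subset beats 486.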